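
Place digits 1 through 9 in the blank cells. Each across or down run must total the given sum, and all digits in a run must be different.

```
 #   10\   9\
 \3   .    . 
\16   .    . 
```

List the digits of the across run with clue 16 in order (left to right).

9 7

3 in 2 cells must be {1,2}; 16 in 2 cells must be {7,9}.
The 16 across and the 9 down share only 7, so R2C2 = 7.
R1C2 = 9 − 7 = 2 completes the 9 down.
R2C1 = 16 − 7 = 9 completes the 16 across.
R1C1 = 3 − 2 = 1 completes the 3 across.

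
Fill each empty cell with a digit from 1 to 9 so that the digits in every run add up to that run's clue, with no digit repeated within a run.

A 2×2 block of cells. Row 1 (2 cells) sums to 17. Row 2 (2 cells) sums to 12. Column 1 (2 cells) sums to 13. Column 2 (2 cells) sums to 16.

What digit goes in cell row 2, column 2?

7

17 in 2 cells must be {8,9}; 16 in 2 cells must be {7,9}.
The 17 across and the 16 down share only 9, so (1,2) = 9.
(2,2) = 16 − 9 = 7 completes the 16 down.
(1,1) = 17 − 9 = 8 completes the 17 across.
(2,1) = 12 − 7 = 5 completes the 12 across.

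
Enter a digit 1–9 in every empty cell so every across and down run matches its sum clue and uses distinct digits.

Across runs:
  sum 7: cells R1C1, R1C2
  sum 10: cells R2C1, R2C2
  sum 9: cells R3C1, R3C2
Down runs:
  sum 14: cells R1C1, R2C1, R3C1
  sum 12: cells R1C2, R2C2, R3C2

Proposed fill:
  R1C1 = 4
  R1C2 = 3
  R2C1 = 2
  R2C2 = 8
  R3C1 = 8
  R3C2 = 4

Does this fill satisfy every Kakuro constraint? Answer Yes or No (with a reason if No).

No — the down run R1C2–R3C2 sums to 15, not 12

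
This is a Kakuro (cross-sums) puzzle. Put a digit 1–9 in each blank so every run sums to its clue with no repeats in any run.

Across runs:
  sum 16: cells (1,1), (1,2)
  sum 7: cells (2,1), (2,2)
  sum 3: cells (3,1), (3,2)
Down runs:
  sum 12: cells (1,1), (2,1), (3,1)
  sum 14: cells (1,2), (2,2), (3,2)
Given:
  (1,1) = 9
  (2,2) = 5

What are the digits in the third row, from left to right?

1, 2

16 in 2 cells must be {7,9}; 3 in 2 cells must be {1,2}.
(1,2) = 16 − 9 = 7 completes the 16 across.
(2,1) = 7 − 5 = 2 completes the 7 across.
(3,1) = 12 − 11 = 1 completes the 12 down.
(3,2) = 3 − 1 = 2 completes the 3 across.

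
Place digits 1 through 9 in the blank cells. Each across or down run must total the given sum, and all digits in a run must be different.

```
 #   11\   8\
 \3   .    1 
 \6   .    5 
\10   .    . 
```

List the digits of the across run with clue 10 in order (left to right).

8, 2

3 in 2 cells must be {1,2}.
R1C1 = 3 − 1 = 2 completes the 3 across.
R2C1 = 6 − 5 = 1 completes the 6 across.
R3C1 = 11 − 3 = 8 completes the 11 down.
R3C2 = 10 − 8 = 2 completes the 10 across.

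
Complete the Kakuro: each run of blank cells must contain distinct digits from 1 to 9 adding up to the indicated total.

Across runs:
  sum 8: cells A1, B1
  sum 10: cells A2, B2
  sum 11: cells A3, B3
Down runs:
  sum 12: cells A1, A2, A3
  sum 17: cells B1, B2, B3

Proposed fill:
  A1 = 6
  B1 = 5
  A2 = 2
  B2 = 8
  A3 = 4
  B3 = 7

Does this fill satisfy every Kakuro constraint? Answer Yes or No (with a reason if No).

No — the across run A1–B1 sums to 11, not 8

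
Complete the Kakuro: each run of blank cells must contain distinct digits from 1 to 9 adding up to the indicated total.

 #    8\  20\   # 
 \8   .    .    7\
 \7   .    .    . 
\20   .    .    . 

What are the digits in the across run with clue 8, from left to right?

7 in 3 cells must be {1,2,4}.
Only 4 fits R2C2 under both its across sum 7 and down sum 20.
Given what's placed, R1C2 must be 7 to fit the 8 across and 20 down.
R3C2 = 20 − 11 = 9 completes the 20 down.
R1C1 = 8 − 7 = 1 completes the 8 across.

1, 7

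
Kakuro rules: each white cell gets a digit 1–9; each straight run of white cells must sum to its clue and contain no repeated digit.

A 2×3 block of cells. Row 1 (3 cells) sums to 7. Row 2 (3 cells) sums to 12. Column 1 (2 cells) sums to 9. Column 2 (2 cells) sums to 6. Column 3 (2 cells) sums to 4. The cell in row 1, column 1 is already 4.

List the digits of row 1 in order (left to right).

4, 2, 1

7 in 3 cells must be {1,2,4}; 4 in 2 cells must be {1,3}.
(1,3) = 1: the only remaining digit allowed by both the 7 across and the 4 down.
(2,1) = 9 − 4 = 5 completes the 9 down.
(2,3) = 4 − 1 = 3 completes the 4 down.
(1,2) = 7 − 5 = 2 completes the 7 across.
(2,2) = 12 − 8 = 4 completes the 12 across.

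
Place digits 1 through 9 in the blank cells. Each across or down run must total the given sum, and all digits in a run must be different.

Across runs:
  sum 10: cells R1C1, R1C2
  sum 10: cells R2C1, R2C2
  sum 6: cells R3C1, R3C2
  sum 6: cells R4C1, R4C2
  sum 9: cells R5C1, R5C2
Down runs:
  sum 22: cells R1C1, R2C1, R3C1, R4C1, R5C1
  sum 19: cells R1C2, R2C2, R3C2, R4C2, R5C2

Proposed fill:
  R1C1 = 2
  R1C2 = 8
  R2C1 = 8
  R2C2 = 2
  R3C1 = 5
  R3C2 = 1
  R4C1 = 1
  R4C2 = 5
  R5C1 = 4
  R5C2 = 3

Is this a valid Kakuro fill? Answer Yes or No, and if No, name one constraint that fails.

No — the down run R1C1–R5C1 sums to 20, not 22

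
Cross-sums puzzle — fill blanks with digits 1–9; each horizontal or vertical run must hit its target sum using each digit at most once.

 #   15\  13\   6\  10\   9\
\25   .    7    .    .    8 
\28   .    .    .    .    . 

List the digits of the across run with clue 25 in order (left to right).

6 7 1 3 8

Given what's placed, R1C1 must be 6 to fit the 25 across and 15 down.
R1C3 = 1: the only remaining digit allowed by both the 25 across and the 6 down.
R1C4 = 25 − 22 = 3 completes the 25 across.
R2C1 = 15 − 6 = 9 completes the 15 down.
R2C2 = 13 − 7 = 6 completes the 13 down.
R2C3 = 6 − 1 = 5 completes the 6 down.
R2C4 = 10 − 3 = 7 completes the 10 down.
R2C5 = 28 − 27 = 1 completes the 28 across.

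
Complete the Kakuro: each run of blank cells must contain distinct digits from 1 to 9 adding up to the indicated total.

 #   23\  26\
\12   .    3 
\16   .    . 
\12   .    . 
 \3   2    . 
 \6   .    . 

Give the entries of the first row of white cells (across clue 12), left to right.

9 3

16 in 2 cells must be {7,9}; 3 in 2 cells must be {1,2}.
R1C1 = 12 − 3 = 9 completes the 12 across.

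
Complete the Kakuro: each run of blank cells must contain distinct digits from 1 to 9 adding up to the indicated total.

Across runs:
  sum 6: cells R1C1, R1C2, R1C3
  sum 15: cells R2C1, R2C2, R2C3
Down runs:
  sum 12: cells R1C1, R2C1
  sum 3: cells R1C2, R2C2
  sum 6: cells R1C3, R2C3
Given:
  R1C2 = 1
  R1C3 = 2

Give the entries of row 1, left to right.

6 in 3 cells must be {1,2,3}; 3 in 2 cells must be {1,2}.
R1C1 = 6 − 3 = 3 completes the 6 across.
R2C1 = 12 − 3 = 9 completes the 12 down.
R2C2 = 3 − 1 = 2 completes the 3 down.
R2C3 = 15 − 11 = 4 completes the 15 across.

3, 1, 2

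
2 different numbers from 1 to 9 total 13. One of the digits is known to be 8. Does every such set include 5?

Yes

The only way to make 13 from 2 distinct digits under that restriction is {5,8}, which contains 5.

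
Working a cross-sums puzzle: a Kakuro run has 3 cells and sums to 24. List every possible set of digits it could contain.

3 distinct digits from 1–9 sum between 6 and 24.
Only one set works: {7,8,9}.

{7,8,9}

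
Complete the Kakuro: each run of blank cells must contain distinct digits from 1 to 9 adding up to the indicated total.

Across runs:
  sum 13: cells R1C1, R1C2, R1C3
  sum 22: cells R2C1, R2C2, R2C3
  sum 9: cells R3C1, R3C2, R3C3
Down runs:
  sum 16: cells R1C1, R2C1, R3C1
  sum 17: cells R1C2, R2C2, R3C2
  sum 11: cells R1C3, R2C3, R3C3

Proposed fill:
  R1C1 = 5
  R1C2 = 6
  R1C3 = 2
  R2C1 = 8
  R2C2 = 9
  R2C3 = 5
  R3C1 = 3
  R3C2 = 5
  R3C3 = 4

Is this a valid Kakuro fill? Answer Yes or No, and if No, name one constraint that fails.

No — the across run R3C1–R3C3 sums to 12, not 9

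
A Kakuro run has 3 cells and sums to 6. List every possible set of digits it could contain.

3 distinct digits from 1–9 sum between 6 and 24.
Only one set works: {1,2,3}.

{1,2,3}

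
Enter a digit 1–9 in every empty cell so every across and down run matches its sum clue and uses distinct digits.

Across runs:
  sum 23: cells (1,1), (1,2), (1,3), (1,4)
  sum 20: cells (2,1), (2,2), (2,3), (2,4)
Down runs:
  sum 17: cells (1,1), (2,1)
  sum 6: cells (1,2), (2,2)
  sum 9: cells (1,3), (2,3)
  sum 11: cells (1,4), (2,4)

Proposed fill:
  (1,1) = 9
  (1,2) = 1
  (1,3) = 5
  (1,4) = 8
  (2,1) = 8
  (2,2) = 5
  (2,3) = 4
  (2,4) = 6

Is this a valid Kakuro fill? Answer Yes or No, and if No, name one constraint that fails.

No — the across run (2,1)–(2,4) sums to 23, not 20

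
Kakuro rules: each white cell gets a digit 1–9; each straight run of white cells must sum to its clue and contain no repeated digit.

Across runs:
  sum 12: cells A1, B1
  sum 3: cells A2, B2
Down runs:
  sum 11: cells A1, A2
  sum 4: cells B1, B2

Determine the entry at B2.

1

3 in 2 cells must be {1,2}; 4 in 2 cells must be {1,3}.
The 12 across and the 4 down share only 3, so B1 = 3.
The 3 across and the 11 down share only 2, so A2 = 2.
B2 = 3 − 2 = 1 completes the 3 across.
A1 = 12 − 3 = 9 completes the 12 across.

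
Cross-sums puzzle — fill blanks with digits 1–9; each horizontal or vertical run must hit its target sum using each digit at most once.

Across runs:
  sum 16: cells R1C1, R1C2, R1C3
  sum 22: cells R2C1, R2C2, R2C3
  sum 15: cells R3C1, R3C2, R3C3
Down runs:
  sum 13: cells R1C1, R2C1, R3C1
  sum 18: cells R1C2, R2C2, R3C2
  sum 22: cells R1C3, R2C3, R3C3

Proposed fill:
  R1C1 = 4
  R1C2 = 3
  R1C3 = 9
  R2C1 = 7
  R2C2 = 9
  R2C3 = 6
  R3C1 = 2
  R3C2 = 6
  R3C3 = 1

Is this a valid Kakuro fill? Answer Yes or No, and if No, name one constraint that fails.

No — the across run R3C1–R3C3 sums to 9, not 15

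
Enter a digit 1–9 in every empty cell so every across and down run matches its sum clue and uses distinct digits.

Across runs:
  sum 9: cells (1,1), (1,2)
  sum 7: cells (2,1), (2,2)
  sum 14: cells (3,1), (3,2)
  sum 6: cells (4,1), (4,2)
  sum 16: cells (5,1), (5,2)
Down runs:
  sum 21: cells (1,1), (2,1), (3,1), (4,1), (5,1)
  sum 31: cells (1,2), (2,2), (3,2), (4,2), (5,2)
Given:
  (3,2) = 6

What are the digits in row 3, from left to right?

16 in 2 cells must be {7,9}.
(3,1) = 14 − 6 = 8 completes the 14 across.

8 6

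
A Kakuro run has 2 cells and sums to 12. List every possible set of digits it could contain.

2 distinct digits from 1–9 sum between 3 and 17.

{3,9}; {4,8}; {5,7}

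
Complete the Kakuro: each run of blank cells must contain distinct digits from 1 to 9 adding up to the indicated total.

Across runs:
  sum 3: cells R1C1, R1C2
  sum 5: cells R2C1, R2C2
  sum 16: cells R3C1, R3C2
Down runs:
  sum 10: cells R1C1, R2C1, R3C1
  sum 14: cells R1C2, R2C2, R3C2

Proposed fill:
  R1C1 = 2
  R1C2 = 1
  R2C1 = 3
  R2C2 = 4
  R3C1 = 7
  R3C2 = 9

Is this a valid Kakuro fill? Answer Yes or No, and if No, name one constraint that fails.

No — the across run R2C1–R2C2 sums to 7, not 5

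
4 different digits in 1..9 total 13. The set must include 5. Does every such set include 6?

The only way to make 13 from 4 distinct digits under that restriction is {1,3,4,5}, which does not contain 6.

No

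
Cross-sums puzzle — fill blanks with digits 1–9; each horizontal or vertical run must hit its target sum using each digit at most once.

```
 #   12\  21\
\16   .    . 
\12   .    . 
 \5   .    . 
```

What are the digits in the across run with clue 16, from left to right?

7 9

16 in 2 cells must be {7,9}.
The 5 across and the 21 down share only 4, so R3C2 = 4.
Given what's placed, R1C2 must be 9 to fit the 16 across and 21 down.
R2C2 = 21 − 13 = 8 completes the 21 down.
R3C1 = 5 − 4 = 1 completes the 5 across.
R1C1 = 16 − 9 = 7 completes the 16 across.
R2C1 = 12 − 8 = 4 completes the 12 across.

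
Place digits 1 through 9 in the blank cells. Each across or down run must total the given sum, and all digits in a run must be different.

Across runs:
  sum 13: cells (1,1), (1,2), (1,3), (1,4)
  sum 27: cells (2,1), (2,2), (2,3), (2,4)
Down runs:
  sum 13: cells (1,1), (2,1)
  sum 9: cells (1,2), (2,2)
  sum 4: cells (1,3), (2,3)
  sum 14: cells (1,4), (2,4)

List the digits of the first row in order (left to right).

4 2 1 6

4 in 2 cells must be {1,3}.
Only 3 fits (2,3) under both its across sum 27 and down sum 4.
(1,3) = 4 − 3 = 1 completes the 4 down.
Nothing is forced directly, so branch on (2,2), whose candidates are 7 or 8. If (2,2) = 8: then (1,2) would have to be in {2,3,4,5,6,7} for the 13 across but in {1} for the 9 down — contradiction. So (2,2) = 7.
(1,2) = 9 − 7 = 2 completes the 9 down.
(1,4) = 6: the only remaining digit allowed by both the 13 across and the 14 down.
(2,4) = 14 − 6 = 8 completes the 14 down.
(1,1) = 13 − 9 = 4 completes the 13 across.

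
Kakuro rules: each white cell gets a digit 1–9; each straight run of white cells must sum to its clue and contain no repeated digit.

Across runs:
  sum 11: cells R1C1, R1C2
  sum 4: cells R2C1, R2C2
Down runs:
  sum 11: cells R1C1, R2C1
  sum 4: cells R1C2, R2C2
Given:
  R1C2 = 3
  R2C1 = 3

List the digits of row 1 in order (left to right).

8, 3

4 in 2 cells must be {1,3}.
R1C1 = 11 − 3 = 8 completes the 11 across.
R2C2 = 4 − 3 = 1 completes the 4 across.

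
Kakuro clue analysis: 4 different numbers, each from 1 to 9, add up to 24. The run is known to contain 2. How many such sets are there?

2

4 distinct digits from 1–9 sum between 10 and 30.
Keeping only sets containing 2.
Enumerating: {2,5,8,9}, {2,6,7,9}.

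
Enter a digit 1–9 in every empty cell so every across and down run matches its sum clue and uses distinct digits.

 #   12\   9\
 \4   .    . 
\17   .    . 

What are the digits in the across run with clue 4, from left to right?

3, 1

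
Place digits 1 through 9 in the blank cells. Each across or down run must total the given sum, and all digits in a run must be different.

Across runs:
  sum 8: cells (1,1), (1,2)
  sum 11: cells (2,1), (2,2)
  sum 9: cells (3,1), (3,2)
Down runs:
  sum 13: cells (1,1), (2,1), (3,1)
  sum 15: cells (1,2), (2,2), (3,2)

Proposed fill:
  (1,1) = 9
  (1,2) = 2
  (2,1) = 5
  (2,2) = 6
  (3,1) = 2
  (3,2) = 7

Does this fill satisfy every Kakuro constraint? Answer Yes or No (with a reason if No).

No — the across run (1,1)–(1,2) sums to 11, not 8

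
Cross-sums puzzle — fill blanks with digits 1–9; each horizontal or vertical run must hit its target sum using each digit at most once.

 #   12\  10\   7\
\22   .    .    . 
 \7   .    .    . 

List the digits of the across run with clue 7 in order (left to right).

7 in 3 cells must be {1,2,4}.
The 7 across and the 12 down share only 4, so R2C1 = 4.
R1C1 = 12 − 4 = 8 completes the 12 down.
Given what's placed, R1C2 must be 9 to fit the 22 across and 10 down.
R1C3 = 22 − 17 = 5 completes the 22 across.
R2C2 = 10 − 9 = 1 completes the 10 down.
R2C3 = 7 − 5 = 2 completes the 7 across.

4, 1, 2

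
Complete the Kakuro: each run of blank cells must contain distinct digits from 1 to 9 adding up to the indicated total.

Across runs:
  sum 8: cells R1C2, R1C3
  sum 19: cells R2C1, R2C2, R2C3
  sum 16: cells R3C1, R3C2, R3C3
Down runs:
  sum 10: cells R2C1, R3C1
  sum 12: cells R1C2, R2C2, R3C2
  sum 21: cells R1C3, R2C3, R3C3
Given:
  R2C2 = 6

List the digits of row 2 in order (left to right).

Nothing is forced directly, so branch on R1C2, whose candidates are 1 or 2 or 5. If R1C2 = 2: that forces R1C3 = 6, R2C3 = 8, R3C2 = 4, R3C3 = 7, after which R2C1 would have to be in {5} for the 19 across but in {1,2,3,4,6,7,8,9} for the 10 down — contradiction. If R1C2 = 5: then R1C3 would have to be in {3} for the 8 across but in {4,5,6,7,8,9} for the 21 down — contradiction. So R1C2 = 1.
R1C3 = 8 − 1 = 7 completes the 8 across.
R3C2 = 12 − 7 = 5 completes the 12 down.
No cell is forced outright now. R3C3 can only be 8 or 9 (the digits allowed by both its 16 across and its 21 down). If R3C3 = 8: then R2C3 would have to be in {4,5,8,9} for the 19 across but in {6} for the 21 down — contradiction. So R3C3 = 9.
R2C3 = 21 − 16 = 5 completes the 21 down.
R3C1 = 16 − 14 = 2 completes the 16 across.
R2C1 = 19 − 11 = 8 completes the 19 across.

8 6 5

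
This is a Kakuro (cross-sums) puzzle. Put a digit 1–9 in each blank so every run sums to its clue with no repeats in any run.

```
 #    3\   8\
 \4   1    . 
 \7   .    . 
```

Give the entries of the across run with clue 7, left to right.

2 5

4 in 2 cells must be {1,3}; 3 in 2 cells must be {1,2}.
R1C2 = 4 − 1 = 3 completes the 4 across.
R2C1 = 3 − 1 = 2 completes the 3 down.
R2C2 = 7 − 2 = 5 completes the 7 across.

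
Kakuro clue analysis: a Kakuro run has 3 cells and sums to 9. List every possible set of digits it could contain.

3 distinct digits from 1–9 sum between 6 and 24.

{1,2,6}; {1,3,5}; {2,3,4}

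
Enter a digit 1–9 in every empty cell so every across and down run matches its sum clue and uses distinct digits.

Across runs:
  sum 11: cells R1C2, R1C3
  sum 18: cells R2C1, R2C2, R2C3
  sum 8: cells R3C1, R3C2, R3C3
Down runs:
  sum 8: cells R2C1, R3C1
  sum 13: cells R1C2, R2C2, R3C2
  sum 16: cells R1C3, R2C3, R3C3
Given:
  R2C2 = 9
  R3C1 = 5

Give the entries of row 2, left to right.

3 9 6

R1C2 = 3: the only remaining digit allowed by both the 11 across and the 13 down.
R1C3 = 11 − 3 = 8 completes the 11 across.
R2C1 = 8 − 5 = 3 completes the 8 down.
R2C3 = 18 − 12 = 6 completes the 18 across.
R3C2 = 13 − 12 = 1 completes the 13 down.
R3C3 = 8 − 6 = 2 completes the 8 across.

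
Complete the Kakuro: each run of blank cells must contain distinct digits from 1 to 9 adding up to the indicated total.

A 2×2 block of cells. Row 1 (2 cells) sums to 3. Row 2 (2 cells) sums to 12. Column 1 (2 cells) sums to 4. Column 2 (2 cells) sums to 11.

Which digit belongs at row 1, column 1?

1

3 in 2 cells must be {1,2}; 4 in 2 cells must be {1,3}.
The 3 across and the 4 down share only 1, so (1,1) = 1.
(1,2) = 3 − 1 = 2 completes the 3 across.
(2,1) = 4 − 1 = 3 completes the 4 down.
(2,2) = 12 − 3 = 9 completes the 12 across.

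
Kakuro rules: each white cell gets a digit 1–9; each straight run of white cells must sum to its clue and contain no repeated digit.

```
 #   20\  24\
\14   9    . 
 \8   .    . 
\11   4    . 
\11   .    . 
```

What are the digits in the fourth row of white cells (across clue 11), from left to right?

2, 9

R1C2 = 14 − 9 = 5 completes the 14 across.
R3C2 = 11 − 4 = 7 completes the 11 across.
Given what's placed, R2C2 must be 3 to fit the 8 across and 24 down.
R4C2 = 24 − 15 = 9 completes the 24 down.
R2C1 = 8 − 3 = 5 completes the 8 across.
R4C1 = 11 − 9 = 2 completes the 11 across.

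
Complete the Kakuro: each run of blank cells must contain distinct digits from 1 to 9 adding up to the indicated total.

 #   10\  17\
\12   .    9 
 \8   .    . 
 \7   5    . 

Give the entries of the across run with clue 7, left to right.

5, 2

R1C1 = 12 − 9 = 3 completes the 12 across.
R2C1 = 10 − 8 = 2 completes the 10 down.
R2C2 = 8 − 2 = 6 completes the 8 across.
R3C2 = 7 − 5 = 2 completes the 7 across.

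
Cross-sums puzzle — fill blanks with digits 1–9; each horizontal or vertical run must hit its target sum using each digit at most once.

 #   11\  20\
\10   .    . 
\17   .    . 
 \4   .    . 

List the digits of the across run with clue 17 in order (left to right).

8, 9

17 in 2 cells must be {8,9}; 4 in 2 cells must be {1,3}.
The 17 across and the 11 down share only 8, so R2C1 = 8.
R2C2 = 17 − 8 = 9 completes the 17 across.
Given what's placed, R3C1 must be 1 to fit the 4 across and 11 down.
R3C2 = 4 − 1 = 3 completes the 4 across.
R1C1 = 11 − 9 = 2 completes the 11 down.
R1C2 = 10 − 2 = 8 completes the 10 across.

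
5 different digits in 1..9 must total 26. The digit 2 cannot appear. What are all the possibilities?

{1,3,5,8,9}; {1,3,6,7,9}; {1,4,5,7,9}; {1,4,6,7,8}; {3,4,5,6,8}

5 distinct digits from 1–9 sum between 15 and 35.
Dropping sets that contain 2.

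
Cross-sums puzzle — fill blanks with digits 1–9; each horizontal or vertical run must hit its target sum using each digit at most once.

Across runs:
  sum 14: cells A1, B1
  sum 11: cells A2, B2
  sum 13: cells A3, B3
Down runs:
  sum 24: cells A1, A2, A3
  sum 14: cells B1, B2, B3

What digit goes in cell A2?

24 in 3 cells must be {7,8,9}.
Nothing is forced directly, so branch on A3, whose candidates are 7 or 8 or 9. If A3 = 8: that forces A1 = 9, B1 = 5, A2 = 7, after which B2 would have to be in {4} for the 11 across but in {1,2,3,6,7,8} for the 14 down — contradiction. If A3 = 9: that forces A1 = 8, B1 = 6, A2 = 7, after which B2 would have to be in {4} for the 11 across but in {1,3,5,7} for the 14 down — contradiction. So A3 = 7.
B3 = 13 − 7 = 6 completes the 13 across.
Given what's placed, B1 must be 5 to fit the 14 across and 14 down.
B2 = 14 − 11 = 3 completes the 14 down.
A1 = 14 − 5 = 9 completes the 14 across.
A2 = 11 − 3 = 8 completes the 11 across.

8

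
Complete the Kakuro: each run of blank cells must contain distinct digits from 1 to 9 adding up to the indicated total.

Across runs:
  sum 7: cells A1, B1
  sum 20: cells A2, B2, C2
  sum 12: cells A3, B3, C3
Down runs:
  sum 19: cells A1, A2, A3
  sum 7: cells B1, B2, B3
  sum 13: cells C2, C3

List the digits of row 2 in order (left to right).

9 4 7

7 in 3 cells must be {1,2,4}.
Only 4 fits B2 under both its across sum 20 and down sum 7.
Nothing is forced directly, so branch on B1, whose candidates are 1 or 2. If B1 = 2: that forces A1 = 5, after which A2 would have to be in {7,9} for the 20 across but in {6,8} for the 19 down — contradiction. So B1 = 1.
A1 = 7 − 1 = 6 completes the 7 across.
A2 = 9: the only remaining digit allowed by both the 20 across and the 19 down.
C2 = 20 − 13 = 7 completes the 20 across.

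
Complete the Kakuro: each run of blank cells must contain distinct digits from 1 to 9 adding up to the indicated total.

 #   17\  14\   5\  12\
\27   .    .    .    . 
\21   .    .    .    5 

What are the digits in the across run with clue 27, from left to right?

9 8 3 7

17 in 2 cells must be {8,9}.
R1C4 = 12 − 5 = 7 completes the 12 down.
Given what's placed, R1C3 must be 3 to fit the 27 across and 5 down.
R2C3 = 5 − 3 = 2 completes the 5 down.
Given what's placed, R2C1 must be 8 to fit the 21 across and 17 down.
R2C2 = 21 − 15 = 6 completes the 21 across.
R1C1 = 17 − 8 = 9 completes the 17 down.
R1C2 = 27 − 19 = 8 completes the 27 across.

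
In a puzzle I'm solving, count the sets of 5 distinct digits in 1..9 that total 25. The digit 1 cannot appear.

5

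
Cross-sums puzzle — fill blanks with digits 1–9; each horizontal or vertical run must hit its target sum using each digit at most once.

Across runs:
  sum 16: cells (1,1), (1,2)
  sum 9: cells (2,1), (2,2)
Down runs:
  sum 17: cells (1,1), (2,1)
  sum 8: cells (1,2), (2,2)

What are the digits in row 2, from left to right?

8 1

16 in 2 cells must be {7,9}; 17 in 2 cells must be {8,9}.
The 16 across and the 17 down share only 9, so (1,1) = 9.
(1,2) = 16 − 9 = 7 completes the 16 across.
(2,1) = 17 − 9 = 8 completes the 17 down.
(2,2) = 9 − 8 = 1 completes the 9 across.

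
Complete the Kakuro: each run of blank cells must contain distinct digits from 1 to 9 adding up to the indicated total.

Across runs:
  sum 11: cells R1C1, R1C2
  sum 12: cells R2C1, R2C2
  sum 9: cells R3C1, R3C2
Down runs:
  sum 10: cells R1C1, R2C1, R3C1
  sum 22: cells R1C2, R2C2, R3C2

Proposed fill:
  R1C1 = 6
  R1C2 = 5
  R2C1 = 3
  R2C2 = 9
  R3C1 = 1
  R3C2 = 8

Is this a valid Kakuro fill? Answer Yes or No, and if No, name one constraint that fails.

Yes

Across: 6+5=11; 3+9=12; 1+8=9. Down: 6+3+1=10; 5+9+8=22. No digit repeats within any run.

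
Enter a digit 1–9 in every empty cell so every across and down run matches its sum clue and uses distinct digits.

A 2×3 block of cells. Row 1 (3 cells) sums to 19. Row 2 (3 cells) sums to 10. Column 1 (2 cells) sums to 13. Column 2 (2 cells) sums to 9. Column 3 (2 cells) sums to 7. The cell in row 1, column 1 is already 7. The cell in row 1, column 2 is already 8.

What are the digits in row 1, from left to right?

7 8 4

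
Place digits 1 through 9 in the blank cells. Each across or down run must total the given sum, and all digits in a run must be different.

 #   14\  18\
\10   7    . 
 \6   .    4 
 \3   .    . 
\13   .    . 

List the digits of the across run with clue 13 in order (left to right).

4 9

3 in 2 cells must be {1,2}.
R1C2 = 10 − 7 = 3 completes the 10 across.
R2C1 = 6 − 4 = 2 completes the 6 across.
R3C1 = 1: the only remaining digit allowed by both the 3 across and the 14 down.
R3C2 = 3 − 1 = 2 completes the 3 across.
R4C1 = 14 − 10 = 4 completes the 14 down.
R4C2 = 13 − 4 = 9 completes the 13 across.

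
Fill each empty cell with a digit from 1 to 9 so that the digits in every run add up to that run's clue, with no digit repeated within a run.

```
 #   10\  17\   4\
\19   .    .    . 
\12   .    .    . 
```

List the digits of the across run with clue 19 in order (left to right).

7 9 3

17 in 2 cells must be {8,9}; 4 in 2 cells must be {1,3}.
The 19 across and the 4 down share only 3, so R1C3 = 3.
R2C3 = 4 − 3 = 1 completes the 4 down.
Given what's placed, R1C2 must be 9 to fit the 19 across and 17 down.
R2C2 = 17 − 9 = 8 completes the 17 down.
R1C1 = 19 − 12 = 7 completes the 19 across.
R2C1 = 12 − 9 = 3 completes the 12 across.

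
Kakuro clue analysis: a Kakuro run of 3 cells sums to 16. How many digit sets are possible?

8

3 distinct digits from 1–9 sum between 6 and 24.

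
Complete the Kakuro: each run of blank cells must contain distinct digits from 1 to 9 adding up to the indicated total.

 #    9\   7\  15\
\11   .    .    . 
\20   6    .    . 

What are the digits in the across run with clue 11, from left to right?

3, 2, 6

R1C1 = 9 − 6 = 3 completes the 9 down.
Given what's placed, R2C2 must be 5 to fit the 20 across and 7 down.
R2C3 = 20 − 11 = 9 completes the 20 across.
R1C2 = 7 − 5 = 2 completes the 7 down.
R1C3 = 11 − 5 = 6 completes the 11 across.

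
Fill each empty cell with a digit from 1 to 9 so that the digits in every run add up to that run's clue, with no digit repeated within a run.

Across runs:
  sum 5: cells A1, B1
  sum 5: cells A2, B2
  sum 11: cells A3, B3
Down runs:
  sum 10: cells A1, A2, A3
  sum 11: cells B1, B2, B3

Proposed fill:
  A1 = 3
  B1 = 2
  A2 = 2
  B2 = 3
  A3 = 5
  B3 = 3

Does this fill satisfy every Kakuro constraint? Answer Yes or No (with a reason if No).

No — the across run A3–B3 sums to 8, not 11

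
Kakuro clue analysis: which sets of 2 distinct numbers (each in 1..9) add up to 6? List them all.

2 distinct digits from 1–9 sum between 3 and 17.

{1,5}; {2,4}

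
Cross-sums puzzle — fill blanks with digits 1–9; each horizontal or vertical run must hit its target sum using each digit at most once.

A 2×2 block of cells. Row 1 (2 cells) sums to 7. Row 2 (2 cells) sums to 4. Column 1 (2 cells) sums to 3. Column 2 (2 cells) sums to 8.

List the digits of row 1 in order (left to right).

4 in 2 cells must be {1,3}; 3 in 2 cells must be {1,2}.
The 4 across and the 3 down share only 1, so (2,1) = 1.
(2,2) = 4 − 1 = 3 completes the 4 across.
(1,1) = 3 − 1 = 2 completes the 3 down.
(1,2) = 7 − 2 = 5 completes the 7 across.

2 5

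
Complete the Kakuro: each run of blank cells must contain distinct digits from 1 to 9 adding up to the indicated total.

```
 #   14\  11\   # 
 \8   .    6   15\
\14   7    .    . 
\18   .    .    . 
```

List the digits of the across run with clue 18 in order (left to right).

5, 4, 9

R1C1 = 8 − 6 = 2 completes the 8 across.
R2C3 = 6: the only remaining digit allowed by both the 14 across and the 15 down.
R3C1 = 14 − 9 = 5 completes the 14 down.
Given what's placed, R3C2 must be 4 to fit the 18 across and 11 down.
R3C3 = 18 − 9 = 9 completes the 18 across.
R2C2 = 14 − 13 = 1 completes the 14 across.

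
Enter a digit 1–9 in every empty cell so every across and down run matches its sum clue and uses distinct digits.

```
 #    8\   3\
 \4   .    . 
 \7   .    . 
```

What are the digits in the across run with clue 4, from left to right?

4 in 2 cells must be {1,3}; 3 in 2 cells must be {1,2}.
The 4 across and the 3 down share only 1, so R1C2 = 1.
R2C2 = 3 − 1 = 2 completes the 3 down.
R1C1 = 4 − 1 = 3 completes the 4 across.
R2C1 = 7 − 2 = 5 completes the 7 across.

3 1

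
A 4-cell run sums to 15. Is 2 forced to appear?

No

Counterexample: {1,3,4,7} sums to 15 without using 2.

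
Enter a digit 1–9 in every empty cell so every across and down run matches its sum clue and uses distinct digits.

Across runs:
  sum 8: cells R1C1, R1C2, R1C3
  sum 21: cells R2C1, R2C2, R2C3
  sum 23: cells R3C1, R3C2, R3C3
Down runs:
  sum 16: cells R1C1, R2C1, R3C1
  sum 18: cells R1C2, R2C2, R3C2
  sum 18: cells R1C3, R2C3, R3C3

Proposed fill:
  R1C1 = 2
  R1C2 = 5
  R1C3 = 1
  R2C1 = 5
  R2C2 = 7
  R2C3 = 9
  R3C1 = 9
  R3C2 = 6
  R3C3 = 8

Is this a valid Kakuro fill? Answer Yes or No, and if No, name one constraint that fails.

Across: 2+5+1=8; 5+7+9=21; 9+6+8=23. Down: 2+5+9=16; 5+7+6=18; 1+9+8=18. No digit repeats within any run.

Yes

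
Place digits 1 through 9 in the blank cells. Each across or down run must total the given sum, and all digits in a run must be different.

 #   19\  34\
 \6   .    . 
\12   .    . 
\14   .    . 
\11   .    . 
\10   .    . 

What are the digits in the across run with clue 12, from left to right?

5, 7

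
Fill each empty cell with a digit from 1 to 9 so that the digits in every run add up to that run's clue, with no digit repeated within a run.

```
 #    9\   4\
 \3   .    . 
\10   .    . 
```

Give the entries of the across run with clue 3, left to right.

3 in 2 cells must be {1,2}; 4 in 2 cells must be {1,3}.
The 3 across and the 4 down share only 1, so R1C2 = 1.
R2C2 = 4 − 1 = 3 completes the 4 down.
R1C1 = 3 − 1 = 2 completes the 3 across.
R2C1 = 10 − 3 = 7 completes the 10 across.

2 1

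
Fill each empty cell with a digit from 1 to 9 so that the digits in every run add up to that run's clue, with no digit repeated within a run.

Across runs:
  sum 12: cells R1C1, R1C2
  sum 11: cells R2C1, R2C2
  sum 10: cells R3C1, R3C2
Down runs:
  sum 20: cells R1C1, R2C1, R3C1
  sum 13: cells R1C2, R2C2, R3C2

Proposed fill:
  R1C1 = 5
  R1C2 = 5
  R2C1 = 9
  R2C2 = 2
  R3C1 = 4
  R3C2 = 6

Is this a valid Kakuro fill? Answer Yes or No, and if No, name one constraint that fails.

No — the down run R1C1–R3C1 sums to 18, not 20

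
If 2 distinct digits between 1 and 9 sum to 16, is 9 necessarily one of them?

Yes

The only way to make 16 from 2 distinct digits is {7,9}, which contains 9.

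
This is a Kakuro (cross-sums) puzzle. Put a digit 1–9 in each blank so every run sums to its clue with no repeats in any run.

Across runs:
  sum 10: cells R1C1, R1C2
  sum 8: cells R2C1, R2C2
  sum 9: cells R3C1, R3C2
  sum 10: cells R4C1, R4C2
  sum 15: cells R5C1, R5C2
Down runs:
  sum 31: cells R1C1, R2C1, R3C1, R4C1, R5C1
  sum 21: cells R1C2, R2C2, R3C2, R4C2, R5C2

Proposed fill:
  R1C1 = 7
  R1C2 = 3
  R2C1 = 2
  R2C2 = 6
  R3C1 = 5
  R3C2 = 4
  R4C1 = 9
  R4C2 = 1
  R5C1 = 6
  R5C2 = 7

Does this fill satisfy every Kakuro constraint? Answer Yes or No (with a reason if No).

No — the down run R1C1–R5C1 sums to 29, not 31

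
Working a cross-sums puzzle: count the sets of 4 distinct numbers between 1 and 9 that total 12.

2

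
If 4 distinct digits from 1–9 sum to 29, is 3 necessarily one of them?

No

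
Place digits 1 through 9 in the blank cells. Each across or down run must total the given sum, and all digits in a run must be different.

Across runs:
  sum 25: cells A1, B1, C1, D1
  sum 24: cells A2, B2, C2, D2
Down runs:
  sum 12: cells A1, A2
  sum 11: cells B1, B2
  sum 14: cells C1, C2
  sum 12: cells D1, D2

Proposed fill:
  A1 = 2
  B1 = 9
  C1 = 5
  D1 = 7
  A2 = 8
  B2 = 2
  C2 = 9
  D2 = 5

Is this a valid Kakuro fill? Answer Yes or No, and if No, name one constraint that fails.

No — the across run A1–D1 sums to 23, not 25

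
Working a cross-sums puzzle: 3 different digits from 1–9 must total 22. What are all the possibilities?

{5,8,9}; {6,7,9}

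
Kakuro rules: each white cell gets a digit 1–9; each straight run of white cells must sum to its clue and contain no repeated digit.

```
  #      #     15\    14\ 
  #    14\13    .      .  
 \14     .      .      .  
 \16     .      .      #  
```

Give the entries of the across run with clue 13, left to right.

16 in 2 cells must be {7,9}.
The 16 across and the 14 down share only 9, so R3C1 = 9.
R3C2 = 16 − 9 = 7 completes the 16 across.
R2C1 = 14 − 9 = 5 completes the 14 down.
No cell is forced outright now. R1C2 can only be 5 or 6 (the digits allowed by both its 13 across and its 15 down). If R1C2 = 6: then R1C3 would have to be in {7} for the 13 across but in {5,6,8,9} for the 14 down — contradiction. So R1C2 = 5.
R1C3 = 13 − 5 = 8 completes the 13 across.
R2C2 = 15 − 12 = 3 completes the 15 down.
R2C3 = 14 − 8 = 6 completes the 14 across.

5 8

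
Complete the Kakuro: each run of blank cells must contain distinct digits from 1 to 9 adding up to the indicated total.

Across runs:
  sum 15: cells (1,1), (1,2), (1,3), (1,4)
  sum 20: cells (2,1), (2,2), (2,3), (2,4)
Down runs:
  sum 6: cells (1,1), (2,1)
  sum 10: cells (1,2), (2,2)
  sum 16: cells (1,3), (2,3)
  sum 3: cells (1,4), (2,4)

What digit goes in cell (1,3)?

7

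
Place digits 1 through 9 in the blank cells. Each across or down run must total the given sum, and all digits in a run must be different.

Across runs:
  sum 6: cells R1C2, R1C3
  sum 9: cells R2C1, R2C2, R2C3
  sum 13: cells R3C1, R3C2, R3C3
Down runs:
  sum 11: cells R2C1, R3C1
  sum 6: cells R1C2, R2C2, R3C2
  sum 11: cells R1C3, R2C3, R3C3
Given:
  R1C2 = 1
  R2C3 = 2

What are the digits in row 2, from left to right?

4 3 2

6 in 3 cells must be {1,2,3}.
R1C3 = 6 − 1 = 5 completes the 6 across.
R2C2 = 3: the only remaining digit allowed by both the 9 across and the 6 down.
R3C2 = 6 − 4 = 2 completes the 6 down.
R3C3 = 11 − 7 = 4 completes the 11 down.
R2C1 = 9 − 5 = 4 completes the 9 across.
R3C1 = 13 − 6 = 7 completes the 13 across.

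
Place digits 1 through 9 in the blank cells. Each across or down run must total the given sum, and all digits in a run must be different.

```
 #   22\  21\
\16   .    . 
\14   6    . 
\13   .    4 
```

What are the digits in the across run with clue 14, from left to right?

6, 8

16 in 2 cells must be {7,9}.
Given what's placed, R1C2 must be 9 to fit the 16 across and 21 down.
R2C2 = 14 − 6 = 8 completes the 14 across.
R3C1 = 13 − 4 = 9 completes the 13 across.
R1C1 = 16 − 9 = 7 completes the 16 across.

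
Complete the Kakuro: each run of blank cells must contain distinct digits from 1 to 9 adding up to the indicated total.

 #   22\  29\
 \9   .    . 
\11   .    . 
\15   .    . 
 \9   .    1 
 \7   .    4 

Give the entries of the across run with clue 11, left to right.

R4C1 = 9 − 1 = 8 completes the 9 across.
R5C1 = 7 − 4 = 3 completes the 7 across.
R3C1 = 6: the only remaining digit allowed by both the 15 across and the 22 down.
R3C2 = 15 − 6 = 9 completes the 15 across.
R2C1 = 4: the only remaining digit allowed by both the 11 across and the 22 down.
R2C2 = 11 − 4 = 7 completes the 11 across.
R1C1 = 22 − 21 = 1 completes the 22 down.
R1C2 = 9 − 1 = 8 completes the 9 across.

4, 7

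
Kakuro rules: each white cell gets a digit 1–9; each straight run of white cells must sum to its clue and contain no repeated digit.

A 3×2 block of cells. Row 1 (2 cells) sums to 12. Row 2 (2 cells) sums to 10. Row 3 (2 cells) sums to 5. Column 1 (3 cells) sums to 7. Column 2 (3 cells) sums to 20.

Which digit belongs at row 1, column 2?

8

7 in 3 cells must be {1,2,4}.
The 12 across and the 7 down share only 4, so (1,1) = 4.
(1,2) = 12 − 4 = 8 completes the 12 across.
Given what's placed, (3,2) must be 3 to fit the 5 across and 20 down.
(2,2) = 20 − 11 = 9 completes the 20 down.
(3,1) = 5 − 3 = 2 completes the 5 across.
(2,1) = 10 − 9 = 1 completes the 10 across.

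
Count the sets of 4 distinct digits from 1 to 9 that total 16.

8

4 distinct digits from 1–9 sum between 10 and 30.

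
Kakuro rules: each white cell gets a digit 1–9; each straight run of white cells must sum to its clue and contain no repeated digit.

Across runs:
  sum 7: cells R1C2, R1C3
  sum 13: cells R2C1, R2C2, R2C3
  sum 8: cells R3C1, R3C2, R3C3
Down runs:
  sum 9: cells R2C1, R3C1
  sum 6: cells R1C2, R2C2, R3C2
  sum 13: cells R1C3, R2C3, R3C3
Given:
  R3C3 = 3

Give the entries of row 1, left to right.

3, 4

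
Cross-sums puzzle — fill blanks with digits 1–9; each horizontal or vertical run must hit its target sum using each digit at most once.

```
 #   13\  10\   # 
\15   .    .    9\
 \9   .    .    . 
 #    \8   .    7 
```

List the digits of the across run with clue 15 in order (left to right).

9 6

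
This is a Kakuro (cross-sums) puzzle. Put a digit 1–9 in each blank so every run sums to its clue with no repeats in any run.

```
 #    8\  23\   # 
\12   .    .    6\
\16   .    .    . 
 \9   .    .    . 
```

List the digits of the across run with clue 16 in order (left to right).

23 in 3 cells must be {6,8,9}.
Only 6 fits R3C2 under both its across sum 9 and down sum 23.
Nothing is forced directly, so branch on R3C1, whose candidates are 1 or 2. If R3C1 = 2: that forces R1C1 = 5, after which R1C2 would have to be in {7} for the 12 across but in {8,9} for the 23 down — contradiction. So R3C1 = 1.
R3C3 = 9 − 7 = 2 completes the 9 across.
R2C3 = 6 − 2 = 4 completes the 6 down.
R2C2 = 9: the only remaining digit allowed by both the 16 across and the 23 down.
R1C2 = 23 − 15 = 8 completes the 23 down.
R2C1 = 16 − 13 = 3 completes the 16 across.

3 9 4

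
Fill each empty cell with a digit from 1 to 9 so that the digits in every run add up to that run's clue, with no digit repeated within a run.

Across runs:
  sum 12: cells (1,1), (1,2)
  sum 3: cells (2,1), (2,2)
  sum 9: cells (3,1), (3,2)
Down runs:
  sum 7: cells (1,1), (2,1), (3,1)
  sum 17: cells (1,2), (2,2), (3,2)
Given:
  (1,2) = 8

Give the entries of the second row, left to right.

1 2

3 in 2 cells must be {1,2}; 7 in 3 cells must be {1,2,4}.
(1,1) = 12 − 8 = 4 completes the 12 across.
(2,2) = 2: the only remaining digit allowed by both the 3 across and the 17 down.
(3,2) = 17 − 10 = 7 completes the 17 down.
(2,1) = 3 − 2 = 1 completes the 3 across.
(3,1) = 9 − 7 = 2 completes the 9 across.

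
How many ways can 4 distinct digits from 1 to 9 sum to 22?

4 distinct digits from 1–9 sum between 10 and 30.

11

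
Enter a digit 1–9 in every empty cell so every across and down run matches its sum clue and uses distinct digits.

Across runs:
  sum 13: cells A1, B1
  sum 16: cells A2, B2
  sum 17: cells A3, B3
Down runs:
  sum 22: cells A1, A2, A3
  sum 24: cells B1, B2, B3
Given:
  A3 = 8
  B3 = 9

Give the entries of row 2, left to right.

16 in 2 cells must be {7,9}; 17 in 2 cells must be {8,9}; 24 in 3 cells must be {7,8,9}.
A2 = 9: the only remaining digit allowed by both the 16 across and the 22 down.
B2 = 16 − 9 = 7 completes the 16 across.
A1 = 22 − 17 = 5 completes the 22 down.
B1 = 13 − 5 = 8 completes the 13 across.

9 7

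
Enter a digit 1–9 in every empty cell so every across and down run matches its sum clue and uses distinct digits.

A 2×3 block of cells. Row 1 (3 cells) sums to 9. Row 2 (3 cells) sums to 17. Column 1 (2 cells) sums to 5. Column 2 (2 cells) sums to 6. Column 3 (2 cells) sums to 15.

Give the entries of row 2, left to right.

The 9 across and the 15 down share only 6, so (1,3) = 6.
(2,3) = 15 − 6 = 9 completes the 15 down.
Nothing is forced directly, so branch on (1,1), whose candidates are 1 or 2. If (1,1) = 1: that forces (1,2) = 2, after which (2,1) would have to be in {1,2,3,5,6,7} for the 17 across but in {4} for the 5 down — contradiction. So (1,1) = 2.
(1,2) = 9 − 8 = 1 completes the 9 across.
(2,1) = 5 − 2 = 3 completes the 5 down.
(2,2) = 17 − 12 = 5 completes the 17 across.

3, 5, 9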